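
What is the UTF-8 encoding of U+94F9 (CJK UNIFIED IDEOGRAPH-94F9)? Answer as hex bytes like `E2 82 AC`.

E9 93 B9

U+94F9 = 0x94F9 = 38137 decimal. In range U+0800–U+FFFF → 3-byte form: 1110xxxx 10xxxxxx 10xxxxxx.
Binary (16 bits): 1001010011111001.
Split 4+6+6: 1001 | 010011 | 111001.
Byte 1: 11101001 = 0xE9.
Byte 2: 10010011 = 0x93.
Byte 3: 10111001 = 0xB9.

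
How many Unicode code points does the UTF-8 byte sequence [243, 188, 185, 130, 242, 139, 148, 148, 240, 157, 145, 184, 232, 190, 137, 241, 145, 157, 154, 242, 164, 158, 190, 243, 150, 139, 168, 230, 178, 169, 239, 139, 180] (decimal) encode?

9

Byte at offset 0: 0xF3 = 11110011 → 4-byte char (#1). Advance 4.
Byte at offset 4: 0xF2 = 11110010 → 4-byte char (#2). Advance 4.
Byte at offset 8: 0xF0 = 11110000 → 4-byte char (#3). Advance 4.
Byte at offset 12: 0xE8 = 11101000 → 3-byte char (#4). Advance 3.
Byte at offset 15: 0xF1 = 11110001 → 4-byte char (#5). Advance 4.
Byte at offset 19: 0xF2 = 11110010 → 4-byte char (#6). Advance 4.
Byte at offset 23: 0xF3 = 11110011 → 4-byte char (#7). Advance 4.
Byte at offset 27: 0xE6 = 11100110 → 3-byte char (#8). Advance 3.
Byte at offset 30: 0xEF = 11101111 → 3-byte char (#9). Advance 3.
Reached end at offset 33 after 9 code points.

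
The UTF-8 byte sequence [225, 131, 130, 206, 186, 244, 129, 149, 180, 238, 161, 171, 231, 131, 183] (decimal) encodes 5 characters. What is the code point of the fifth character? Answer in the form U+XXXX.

Offset 0: leading byte 0xE1 = 11100001 → 3-byte char #1 = E1 83 82.
Offset 3: leading byte 0xCE = 11001110 → 2-byte char #2 = CE BA.
Offset 5: leading byte 0xF4 = 11110100 → 4-byte char #3 = F4 81 95 B4.
Offset 9: leading byte 0xEE = 11101110 → 3-byte char #4 = EE A1 AB.
Offset 12: leading byte 0xE7 = 11100111 → 3-byte char #5 = E7 83 B7.
Leading byte 0xE7 = 11100111 matches 1110xxxx → 3-byte sequence.
Byte 1: 0xE7 = 11100111, payload 0111 (4 bits).
Byte 2: 0x83 = 10000011 (10xxxxxx ✓), payload 000011.
Byte 3: 0xB7 = 10110111 (10xxxxxx ✓), payload 110111.
Concatenate: 0111000011110111 = 0x70F7 (16 bits → U+70F7).

U+70F7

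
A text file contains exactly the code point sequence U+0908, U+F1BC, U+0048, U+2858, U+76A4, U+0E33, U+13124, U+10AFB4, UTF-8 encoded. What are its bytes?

U+0908: 3-byte form → E0 A4 88.
U+F1BC: 3-byte form → EF 86 BC.
U+0048: 1-byte form → 48.
U+2858: 3-byte form → E2 A1 98.
U+76A4: 3-byte form → E7 9A A4.
U+0E33: 3-byte form → E0 B8 B3.
U+13124: 4-byte form → F0 93 84 A4.
U+10AFB4: 4-byte form → F4 8A BE B4.
Concatenated (24 bytes): E0 A4 88 EF 86 BC 48 E2 A1 98 E7 9A A4 E0 B8 B3 F0 93 84 A4 F4 8A BE B4.

E0 A4 88 EF 86 BC 48 E2 A1 98 E7 9A A4 E0 B8 B3 F0 93 84 A4 F4 8A BE B4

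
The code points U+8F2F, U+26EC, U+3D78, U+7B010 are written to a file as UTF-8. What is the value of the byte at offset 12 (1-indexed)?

0x80

1-indexed offset 12 is 0-indexed offset 11.
U+8F2F → 3-byte form E8 BC AF at offsets 0–2.
U+26EC → 3-byte form E2 9B AC at offsets 3–5.
U+3D78 → 3-byte form E3 B5 B8 at offsets 6–8.
U+7B010 → 4-byte form F1 BB 80 90 at offsets 9–12.
Offset 11 falls in char 4's range; it's byte 3 of F1 BB 80 90 = 0x80.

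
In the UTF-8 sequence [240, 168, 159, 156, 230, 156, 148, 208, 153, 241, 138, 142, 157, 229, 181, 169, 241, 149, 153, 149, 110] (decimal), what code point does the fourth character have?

Offset 0: leading byte 0xF0 = 11110000 → 4-byte char #1 = F0 A8 9F 9C.
Offset 4: leading byte 0xE6 = 11100110 → 3-byte char #2 = E6 9C 94.
Offset 7: leading byte 0xD0 = 11010000 → 2-byte char #3 = D0 99.
Offset 9: leading byte 0xF1 = 11110001 → 4-byte char #4 = F1 8A 8E 9D.
Leading byte 0xF1 = 11110001 matches 11110xxx → 4-byte sequence.
Byte 1: 0xF1 = 11110001, payload 001 (3 bits).
Byte 2: 0x8A = 10001010 (10xxxxxx ✓), payload 001010.
Byte 3: 0x8E = 10001110 (10xxxxxx ✓), payload 001110.
Byte 4: 0x9D = 10011101 (10xxxxxx ✓), payload 011101.
Concatenate: 001001010001110011101 = 0x4A39D (21 bits → U+4A39D).

U+4A39D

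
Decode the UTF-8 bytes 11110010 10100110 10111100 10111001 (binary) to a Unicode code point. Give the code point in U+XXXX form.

U+A6F39

Leading byte 0xF2 = 11110010 matches 11110xxx → 4-byte sequence.
Byte 1: 0xF2 = 11110010, payload 010 (3 bits).
Byte 2: 0xA6 = 10100110 (10xxxxxx ✓), payload 100110.
Byte 3: 0xBC = 10111100 (10xxxxxx ✓), payload 111100.
Byte 4: 0xB9 = 10111001 (10xxxxxx ✓), payload 111001.
Concatenate: 010100110111100111001 = 0xA6F39 (21 bits → U+A6F39).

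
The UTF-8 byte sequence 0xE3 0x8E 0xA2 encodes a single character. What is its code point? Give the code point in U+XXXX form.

Leading byte 0xE3 = 11100011 matches 1110xxxx → 3-byte sequence.
Byte 1: 0xE3 = 11100011, payload 0011 (4 bits).
Byte 2: 0x8E = 10001110 (10xxxxxx ✓), payload 001110.
Byte 3: 0xA2 = 10100010 (10xxxxxx ✓), payload 100010.
Concatenate: 0011001110100010 = 0x33A2 (16 bits → U+33A2).

U+33A2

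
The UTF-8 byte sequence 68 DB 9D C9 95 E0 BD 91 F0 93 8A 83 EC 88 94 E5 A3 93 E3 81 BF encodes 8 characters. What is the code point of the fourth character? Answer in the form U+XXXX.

Offset 0: leading byte 0x68 = 01101000 → 1-byte char #1 = 68.
Offset 1: leading byte 0xDB = 11011011 → 2-byte char #2 = DB 9D.
Offset 3: leading byte 0xC9 = 11001001 → 2-byte char #3 = C9 95.
Offset 5: leading byte 0xE0 = 11100000 → 3-byte char #4 = E0 BD 91.
Leading byte 0xE0 = 11100000 matches 1110xxxx → 3-byte sequence.
Byte 1: 0xE0 = 11100000, payload 0000 (4 bits).
Byte 2: 0xBD = 10111101 (10xxxxxx ✓), payload 111101.
Byte 3: 0x91 = 10010001 (10xxxxxx ✓), payload 010001.
Concatenate: 0000111101010001 = 0xF51 (16 bits → U+0F51).

U+0F51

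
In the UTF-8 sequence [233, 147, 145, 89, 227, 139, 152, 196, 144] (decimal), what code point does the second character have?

U+0059

Offset 0: leading byte 0xE9 = 11101001 → 3-byte char #1 = E9 93 91.
Offset 3: leading byte 0x59 = 01011001 → 1-byte char #2 = 59.
Leading byte 0x59 = 01011001 matches 0xxxxxxx → 1-byte sequence.
Byte 1: 0x59 = 01011001, payload 1011001 (7 bits).
Concatenate: 1011001 = 0x59 (7 bits → U+0059).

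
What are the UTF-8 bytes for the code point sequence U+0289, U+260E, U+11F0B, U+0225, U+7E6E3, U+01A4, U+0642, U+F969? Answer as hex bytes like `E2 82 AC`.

CA 89 E2 98 8E F0 91 BC 8B C8 A5 F1 BE 9B A3 C6 A4 D9 82 EF A5 A9

U+0289: 2-byte form → CA 89.
U+260E: 3-byte form → E2 98 8E.
U+11F0B: 4-byte form → F0 91 BC 8B.
U+0225: 2-byte form → C8 A5.
U+7E6E3: 4-byte form → F1 BE 9B A3.
U+01A4: 2-byte form → C6 A4.
U+0642: 2-byte form → D9 82.
U+F969: 3-byte form → EF A5 A9.
Concatenated (22 bytes): CA 89 E2 98 8E F0 91 BC 8B C8 A5 F1 BE 9B A3 C6 A4 D9 82 EF A5 A9.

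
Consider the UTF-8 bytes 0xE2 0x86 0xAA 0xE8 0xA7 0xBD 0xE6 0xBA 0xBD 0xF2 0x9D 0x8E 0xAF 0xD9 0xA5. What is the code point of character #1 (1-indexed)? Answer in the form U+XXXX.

Offset 0: leading byte 0xE2 = 11100010 → 3-byte char #1 = E2 86 AA.
Leading byte 0xE2 = 11100010 matches 1110xxxx → 3-byte sequence.
Byte 1: 0xE2 = 11100010, payload 0010 (4 bits).
Byte 2: 0x86 = 10000110 (10xxxxxx ✓), payload 000110.
Byte 3: 0xAA = 10101010 (10xxxxxx ✓), payload 101010.
Concatenate: 0010000110101010 = 0x21AA (16 bits → U+21AA).

U+21AA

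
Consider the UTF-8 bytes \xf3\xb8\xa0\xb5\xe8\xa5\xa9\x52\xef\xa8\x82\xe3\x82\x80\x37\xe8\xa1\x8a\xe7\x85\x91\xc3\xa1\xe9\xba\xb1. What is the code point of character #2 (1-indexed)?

U+8969

Offset 0: leading byte 0xF3 = 11110011 → 4-byte char #1 = F3 B8 A0 B5.
Offset 4: leading byte 0xE8 = 11101000 → 3-byte char #2 = E8 A5 A9.
Leading byte 0xE8 = 11101000 matches 1110xxxx → 3-byte sequence.
Byte 1: 0xE8 = 11101000, payload 1000 (4 bits).
Byte 2: 0xA5 = 10100101 (10xxxxxx ✓), payload 100101.
Byte 3: 0xA9 = 10101001 (10xxxxxx ✓), payload 101001.
Concatenate: 1000100101101001 = 0x8969 (16 bits → U+8969).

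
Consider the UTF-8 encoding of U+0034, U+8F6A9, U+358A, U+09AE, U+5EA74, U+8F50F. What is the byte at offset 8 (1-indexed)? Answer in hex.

1-indexed offset 8 is 0-indexed offset 7.
U+0034 → 1-byte form 34 at offsets 0–0.
U+8F6A9 → 4-byte form F2 8F 9A A9 at offsets 1–4.
U+358A → 3-byte form E3 96 8A at offsets 5–7.
Offset 7 falls in char 3's range; it's byte 3 of E3 96 8A = 0x8A.

0x8A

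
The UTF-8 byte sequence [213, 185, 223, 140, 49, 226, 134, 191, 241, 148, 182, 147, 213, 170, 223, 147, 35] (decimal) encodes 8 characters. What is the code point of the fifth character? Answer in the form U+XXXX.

Offset 0: leading byte 0xD5 = 11010101 → 2-byte char #1 = D5 B9.
Offset 2: leading byte 0xDF = 11011111 → 2-byte char #2 = DF 8C.
Offset 4: leading byte 0x31 = 00110001 → 1-byte char #3 = 31.
Offset 5: leading byte 0xE2 = 11100010 → 3-byte char #4 = E2 86 BF.
Offset 8: leading byte 0xF1 = 11110001 → 4-byte char #5 = F1 94 B6 93.
Leading byte 0xF1 = 11110001 matches 11110xxx → 4-byte sequence.
Byte 1: 0xF1 = 11110001, payload 001 (3 bits).
Byte 2: 0x94 = 10010100 (10xxxxxx ✓), payload 010100.
Byte 3: 0xB6 = 10110110 (10xxxxxx ✓), payload 110110.
Byte 4: 0x93 = 10010011 (10xxxxxx ✓), payload 010011.
Concatenate: 001010100110110010011 = 0x54D93 (21 bits → U+54D93).

U+54D93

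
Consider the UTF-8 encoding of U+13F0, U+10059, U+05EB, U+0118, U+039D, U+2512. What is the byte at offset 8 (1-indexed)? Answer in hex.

1-indexed offset 8 is 0-indexed offset 7.
U+13F0 → 3-byte form E1 8F B0 at offsets 0–2.
U+10059 → 4-byte form F0 90 81 99 at offsets 3–6.
U+05EB → 2-byte form D7 AB at offsets 7–8.
Offset 7 falls in char 3's range; it's byte 1 of D7 AB = 0xD7.

0xD7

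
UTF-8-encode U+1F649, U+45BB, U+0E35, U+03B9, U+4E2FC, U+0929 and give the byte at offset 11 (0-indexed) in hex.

U+1F649 → 4-byte form F0 9F 99 89 at offsets 0–3.
U+45BB → 3-byte form E4 96 BB at offsets 4–6.
U+0E35 → 3-byte form E0 B8 B5 at offsets 7–9.
U+03B9 → 2-byte form CE B9 at offsets 10–11.
Offset 11 falls in char 4's range; it's byte 2 of CE B9 = 0xB9.

0xB9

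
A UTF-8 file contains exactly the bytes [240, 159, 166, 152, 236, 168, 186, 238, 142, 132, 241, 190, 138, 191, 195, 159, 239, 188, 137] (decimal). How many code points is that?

Byte at offset 0: 0xF0 = 11110000 → 4-byte char (#1). Advance 4.
Byte at offset 4: 0xEC = 11101100 → 3-byte char (#2). Advance 3.
Byte at offset 7: 0xEE = 11101110 → 3-byte char (#3). Advance 3.
Byte at offset 10: 0xF1 = 11110001 → 4-byte char (#4). Advance 4.
Byte at offset 14: 0xC3 = 11000011 → 2-byte char (#5). Advance 2.
Byte at offset 16: 0xEF = 11101111 → 3-byte char (#6). Advance 3.
Reached end at offset 19 after 6 code points.

6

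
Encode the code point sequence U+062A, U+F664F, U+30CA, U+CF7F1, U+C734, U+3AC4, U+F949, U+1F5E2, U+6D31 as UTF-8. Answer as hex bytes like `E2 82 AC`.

U+062A: 2-byte form → D8 AA.
U+F664F: 4-byte form → F3 B6 99 8F.
U+30CA: 3-byte form → E3 83 8A.
U+CF7F1: 4-byte form → F3 8F 9F B1.
U+C734: 3-byte form → EC 9C B4.
U+3AC4: 3-byte form → E3 AB 84.
U+F949: 3-byte form → EF A5 89.
U+1F5E2: 4-byte form → F0 9F 97 A2.
U+6D31: 3-byte form → E6 B4 B1.
Concatenated (29 bytes): D8 AA F3 B6 99 8F E3 83 8A F3 8F 9F B1 EC 9C B4 E3 AB 84 EF A5 89 F0 9F 97 A2 E6 B4 B1.

D8 AA F3 B6 99 8F E3 83 8A F3 8F 9F B1 EC 9C B4 E3 AB 84 EF A5 89 F0 9F 97 A2 E6 B4 B1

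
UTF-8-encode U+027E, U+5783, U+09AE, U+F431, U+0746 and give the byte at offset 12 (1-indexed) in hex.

0xDD

1-indexed offset 12 is 0-indexed offset 11.
U+027E → 2-byte form C9 BE at offsets 0–1.
U+5783 → 3-byte form E5 9E 83 at offsets 2–4.
U+09AE → 3-byte form E0 A6 AE at offsets 5–7.
U+F431 → 3-byte form EF 90 B1 at offsets 8–10.
U+0746 → 2-byte form DD 86 at offsets 11–12.
Offset 11 falls in char 5's range; it's byte 1 of DD 86 = 0xDD.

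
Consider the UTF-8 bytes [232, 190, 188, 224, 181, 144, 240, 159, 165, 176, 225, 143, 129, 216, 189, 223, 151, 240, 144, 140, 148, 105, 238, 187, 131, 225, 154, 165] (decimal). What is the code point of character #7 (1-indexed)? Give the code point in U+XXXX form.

U+10314

Offset 0: leading byte 0xE8 = 11101000 → 3-byte char #1 = E8 BE BC.
Offset 3: leading byte 0xE0 = 11100000 → 3-byte char #2 = E0 B5 90.
Offset 6: leading byte 0xF0 = 11110000 → 4-byte char #3 = F0 9F A5 B0.
Offset 10: leading byte 0xE1 = 11100001 → 3-byte char #4 = E1 8F 81.
Offset 13: leading byte 0xD8 = 11011000 → 2-byte char #5 = D8 BD.
Offset 15: leading byte 0xDF = 11011111 → 2-byte char #6 = DF 97.
Offset 17: leading byte 0xF0 = 11110000 → 4-byte char #7 = F0 90 8C 94.
Leading byte 0xF0 = 11110000 matches 11110xxx → 4-byte sequence.
Byte 1: 0xF0 = 11110000, payload 000 (3 bits).
Byte 2: 0x90 = 10010000 (10xxxxxx ✓), payload 010000.
Byte 3: 0x8C = 10001100 (10xxxxxx ✓), payload 001100.
Byte 4: 0x94 = 10010100 (10xxxxxx ✓), payload 010100.
Concatenate: 000010000001100010100 = 0x10314 (21 bits → U+10314).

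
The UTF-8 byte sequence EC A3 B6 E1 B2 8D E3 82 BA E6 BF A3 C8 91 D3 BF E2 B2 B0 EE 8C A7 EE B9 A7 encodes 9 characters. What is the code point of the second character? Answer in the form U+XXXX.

U+1C8D

Offset 0: leading byte 0xEC = 11101100 → 3-byte char #1 = EC A3 B6.
Offset 3: leading byte 0xE1 = 11100001 → 3-byte char #2 = E1 B2 8D.
Leading byte 0xE1 = 11100001 matches 1110xxxx → 3-byte sequence.
Byte 1: 0xE1 = 11100001, payload 0001 (4 bits).
Byte 2: 0xB2 = 10110010 (10xxxxxx ✓), payload 110010.
Byte 3: 0x8D = 10001101 (10xxxxxx ✓), payload 001101.
Concatenate: 0001110010001101 = 0x1C8D (16 bits → U+1C8D).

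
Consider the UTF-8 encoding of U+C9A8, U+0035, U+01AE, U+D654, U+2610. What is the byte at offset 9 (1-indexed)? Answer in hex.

0x94

1-indexed offset 9 is 0-indexed offset 8.
U+C9A8 → 3-byte form EC A6 A8 at offsets 0–2.
U+0035 → 1-byte form 35 at offsets 3–3.
U+01AE → 2-byte form C6 AE at offsets 4–5.
U+D654 → 3-byte form ED 99 94 at offsets 6–8.
Offset 8 falls in char 4's range; it's byte 3 of ED 99 94 = 0x94.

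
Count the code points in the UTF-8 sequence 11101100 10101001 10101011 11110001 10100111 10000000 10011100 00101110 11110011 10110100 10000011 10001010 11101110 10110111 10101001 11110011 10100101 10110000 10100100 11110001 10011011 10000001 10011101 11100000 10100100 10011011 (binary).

8

Byte at offset 0: 0xEC = 11101100 → 3-byte char (#1). Advance 3.
Byte at offset 3: 0xF1 = 11110001 → 4-byte char (#2). Advance 4.
Byte at offset 7: 0x2E = 00101110 → 1-byte char (#3). Advance 1.
Byte at offset 8: 0xF3 = 11110011 → 4-byte char (#4). Advance 4.
Byte at offset 12: 0xEE = 11101110 → 3-byte char (#5). Advance 3.
Byte at offset 15: 0xF3 = 11110011 → 4-byte char (#6). Advance 4.
Byte at offset 19: 0xF1 = 11110001 → 4-byte char (#7). Advance 4.
Byte at offset 23: 0xE0 = 11100000 → 3-byte char (#8). Advance 3.
Reached end at offset 26 after 8 code points.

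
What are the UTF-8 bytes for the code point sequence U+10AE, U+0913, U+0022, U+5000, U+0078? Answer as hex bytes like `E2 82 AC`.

U+10AE: 3-byte form → E1 82 AE.
U+0913: 3-byte form → E0 A4 93.
U+0022: 1-byte form → 22.
U+5000: 3-byte form → E5 80 80.
U+0078: 1-byte form → 78.
Concatenated (11 bytes): E1 82 AE E0 A4 93 22 E5 80 80 78.

E1 82 AE E0 A4 93 22 E5 80 80 78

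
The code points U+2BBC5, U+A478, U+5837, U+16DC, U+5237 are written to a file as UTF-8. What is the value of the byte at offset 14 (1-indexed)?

0xE5

1-indexed offset 14 is 0-indexed offset 13.
U+2BBC5 → 4-byte form F0 AB AF 85 at offsets 0–3.
U+A478 → 3-byte form EA 91 B8 at offsets 4–6.
U+5837 → 3-byte form E5 A0 B7 at offsets 7–9.
U+16DC → 3-byte form E1 9B 9C at offsets 10–12.
U+5237 → 3-byte form E5 88 B7 at offsets 13–15.
Offset 13 falls in char 5's range; it's byte 1 of E5 88 B7 = 0xE5.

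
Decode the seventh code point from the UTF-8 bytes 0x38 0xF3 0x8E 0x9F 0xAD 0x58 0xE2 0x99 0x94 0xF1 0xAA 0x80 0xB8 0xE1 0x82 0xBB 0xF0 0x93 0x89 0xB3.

Offset 0: leading byte 0x38 = 00111000 → 1-byte char #1 = 38.
Offset 1: leading byte 0xF3 = 11110011 → 4-byte char #2 = F3 8E 9F AD.
Offset 5: leading byte 0x58 = 01011000 → 1-byte char #3 = 58.
Offset 6: leading byte 0xE2 = 11100010 → 3-byte char #4 = E2 99 94.
Offset 9: leading byte 0xF1 = 11110001 → 4-byte char #5 = F1 AA 80 B8.
Offset 13: leading byte 0xE1 = 11100001 → 3-byte char #6 = E1 82 BB.
Offset 16: leading byte 0xF0 = 11110000 → 4-byte char #7 = F0 93 89 B3.
Leading byte 0xF0 = 11110000 matches 11110xxx → 4-byte sequence.
Byte 1: 0xF0 = 11110000, payload 000 (3 bits).
Byte 2: 0x93 = 10010011 (10xxxxxx ✓), payload 010011.
Byte 3: 0x89 = 10001001 (10xxxxxx ✓), payload 001001.
Byte 4: 0xB3 = 10110011 (10xxxxxx ✓), payload 110011.
Concatenate: 000010011001001110011 = 0x13273 (21 bits → U+13273).

U+13273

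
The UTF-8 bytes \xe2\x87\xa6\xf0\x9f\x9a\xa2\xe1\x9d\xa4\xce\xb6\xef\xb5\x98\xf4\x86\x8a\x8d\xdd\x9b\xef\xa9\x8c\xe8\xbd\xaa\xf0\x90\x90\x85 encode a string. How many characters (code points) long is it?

10

Byte at offset 0: 0xE2 = 11100010 → 3-byte char (#1). Advance 3.
Byte at offset 3: 0xF0 = 11110000 → 4-byte char (#2). Advance 4.
Byte at offset 7: 0xE1 = 11100001 → 3-byte char (#3). Advance 3.
Byte at offset 10: 0xCE = 11001110 → 2-byte char (#4). Advance 2.
Byte at offset 12: 0xEF = 11101111 → 3-byte char (#5). Advance 3.
Byte at offset 15: 0xF4 = 11110100 → 4-byte char (#6). Advance 4.
Byte at offset 19: 0xDD = 11011101 → 2-byte char (#7). Advance 2.
Byte at offset 21: 0xEF = 11101111 → 3-byte char (#8). Advance 3.
Byte at offset 24: 0xE8 = 11101000 → 3-byte char (#9). Advance 3.
Byte at offset 27: 0xF0 = 11110000 → 4-byte char (#10). Advance 4.
Reached end at offset 31 after 10 code points.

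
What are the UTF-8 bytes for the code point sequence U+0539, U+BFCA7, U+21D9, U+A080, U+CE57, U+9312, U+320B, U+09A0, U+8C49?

U+0539: 2-byte form → D4 B9.
U+BFCA7: 4-byte form → F2 BF B2 A7.
U+21D9: 3-byte form → E2 87 99.
U+A080: 3-byte form → EA 82 80.
U+CE57: 3-byte form → EC B9 97.
U+9312: 3-byte form → E9 8C 92.
U+320B: 3-byte form → E3 88 8B.
U+09A0: 3-byte form → E0 A6 A0.
U+8C49: 3-byte form → E8 B1 89.
Concatenated (27 bytes): D4 B9 F2 BF B2 A7 E2 87 99 EA 82 80 EC B9 97 E9 8C 92 E3 88 8B E0 A6 A0 E8 B1 89.

D4 B9 F2 BF B2 A7 E2 87 99 EA 82 80 EC B9 97 E9 8C 92 E3 88 8B E0 A6 A0 E8 B1 89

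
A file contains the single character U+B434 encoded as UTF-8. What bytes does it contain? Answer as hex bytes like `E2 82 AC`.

EB 90 B4

U+B434 = 0xB434 = 46132 decimal. In range U+0800–U+FFFF → 3-byte form: 1110xxxx 10xxxxxx 10xxxxxx.
Binary (16 bits): 1011010000110100.
Split 4+6+6: 1011 | 010000 | 110100.
Byte 1: 11101011 = 0xEB.
Byte 2: 10010000 = 0x90.
Byte 3: 10110100 = 0xB4.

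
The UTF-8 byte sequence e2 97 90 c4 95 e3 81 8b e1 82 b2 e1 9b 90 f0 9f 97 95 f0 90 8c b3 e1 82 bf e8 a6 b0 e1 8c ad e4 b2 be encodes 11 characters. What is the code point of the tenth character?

U+132D

Offset 0: leading byte 0xE2 = 11100010 → 3-byte char #1 = E2 97 90.
Offset 3: leading byte 0xC4 = 11000100 → 2-byte char #2 = C4 95.
Offset 5: leading byte 0xE3 = 11100011 → 3-byte char #3 = E3 81 8B.
Offset 8: leading byte 0xE1 = 11100001 → 3-byte char #4 = E1 82 B2.
Offset 11: leading byte 0xE1 = 11100001 → 3-byte char #5 = E1 9B 90.
Offset 14: leading byte 0xF0 = 11110000 → 4-byte char #6 = F0 9F 97 95.
Offset 18: leading byte 0xF0 = 11110000 → 4-byte char #7 = F0 90 8C B3.
Offset 22: leading byte 0xE1 = 11100001 → 3-byte char #8 = E1 82 BF.
Offset 25: leading byte 0xE8 = 11101000 → 3-byte char #9 = E8 A6 B0.
Offset 28: leading byte 0xE1 = 11100001 → 3-byte char #10 = E1 8C AD.
Leading byte 0xE1 = 11100001 matches 1110xxxx → 3-byte sequence.
Byte 1: 0xE1 = 11100001, payload 0001 (4 bits).
Byte 2: 0x8C = 10001100 (10xxxxxx ✓), payload 001100.
Byte 3: 0xAD = 10101101 (10xxxxxx ✓), payload 101101.
Concatenate: 0001001100101101 = 0x132D (16 bits → U+132D).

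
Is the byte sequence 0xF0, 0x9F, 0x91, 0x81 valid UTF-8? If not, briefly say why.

Leading byte 0xF0 = 11110000 → 4-byte form.
Continuation bytes 0x9F=10011111, 0x91=10010001, 0x81=10000001 all match 10xxxxxx.
Decoded value 0x1F441 is ≥ 0x10000 (shortest form) and not a surrogate.

valid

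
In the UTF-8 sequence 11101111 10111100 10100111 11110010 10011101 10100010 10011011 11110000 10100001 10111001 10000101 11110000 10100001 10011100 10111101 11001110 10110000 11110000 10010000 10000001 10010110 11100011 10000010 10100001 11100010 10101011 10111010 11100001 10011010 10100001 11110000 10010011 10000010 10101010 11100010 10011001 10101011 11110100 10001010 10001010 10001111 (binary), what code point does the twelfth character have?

U+10A28F

Offset 0: leading byte 0xEF = 11101111 → 3-byte char #1 = EF BC A7.
Offset 3: leading byte 0xF2 = 11110010 → 4-byte char #2 = F2 9D A2 9B.
Offset 7: leading byte 0xF0 = 11110000 → 4-byte char #3 = F0 A1 B9 85.
Offset 11: leading byte 0xF0 = 11110000 → 4-byte char #4 = F0 A1 9C BD.
Offset 15: leading byte 0xCE = 11001110 → 2-byte char #5 = CE B0.
Offset 17: leading byte 0xF0 = 11110000 → 4-byte char #6 = F0 90 81 96.
Offset 21: leading byte 0xE3 = 11100011 → 3-byte char #7 = E3 82 A1.
Offset 24: leading byte 0xE2 = 11100010 → 3-byte char #8 = E2 AB BA.
Offset 27: leading byte 0xE1 = 11100001 → 3-byte char #9 = E1 9A A1.
Offset 30: leading byte 0xF0 = 11110000 → 4-byte char #10 = F0 93 82 AA.
Offset 34: leading byte 0xE2 = 11100010 → 3-byte char #11 = E2 99 AB.
Offset 37: leading byte 0xF4 = 11110100 → 4-byte char #12 = F4 8A 8A 8F.
Leading byte 0xF4 = 11110100 matches 11110xxx → 4-byte sequence.
Byte 1: 0xF4 = 11110100, payload 100 (3 bits).
Byte 2: 0x8A = 10001010 (10xxxxxx ✓), payload 001010.
Byte 3: 0x8A = 10001010 (10xxxxxx ✓), payload 001010.
Byte 4: 0x8F = 10001111 (10xxxxxx ✓), payload 001111.
Concatenate: 100001010001010001111 = 0x10A28F (21 bits → U+10A28F).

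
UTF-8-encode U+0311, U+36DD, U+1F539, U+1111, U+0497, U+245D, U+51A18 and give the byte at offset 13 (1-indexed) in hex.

0xD2

1-indexed offset 13 is 0-indexed offset 12.
U+0311 → 2-byte form CC 91 at offsets 0–1.
U+36DD → 3-byte form E3 9B 9D at offsets 2–4.
U+1F539 → 4-byte form F0 9F 94 B9 at offsets 5–8.
U+1111 → 3-byte form E1 84 91 at offsets 9–11.
U+0497 → 2-byte form D2 97 at offsets 12–13.
Offset 12 falls in char 5's range; it's byte 1 of D2 97 = 0xD2.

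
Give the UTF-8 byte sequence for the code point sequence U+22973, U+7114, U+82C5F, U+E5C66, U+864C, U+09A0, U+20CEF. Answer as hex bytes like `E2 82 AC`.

U+22973: 4-byte form → F0 A2 A5 B3.
U+7114: 3-byte form → E7 84 94.
U+82C5F: 4-byte form → F2 82 B1 9F.
U+E5C66: 4-byte form → F3 A5 B1 A6.
U+864C: 3-byte form → E8 99 8C.
U+09A0: 3-byte form → E0 A6 A0.
U+20CEF: 4-byte form → F0 A0 B3 AF.
Concatenated (25 bytes): F0 A2 A5 B3 E7 84 94 F2 82 B1 9F F3 A5 B1 A6 E8 99 8C E0 A6 A0 F0 A0 B3 AF.

F0 A2 A5 B3 E7 84 94 F2 82 B1 9F F3 A5 B1 A6 E8 99 8C E0 A6 A0 F0 A0 B3 AF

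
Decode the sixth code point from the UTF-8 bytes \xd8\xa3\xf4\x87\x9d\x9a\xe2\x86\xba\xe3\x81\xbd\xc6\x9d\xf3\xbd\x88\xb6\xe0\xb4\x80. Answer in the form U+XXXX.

Offset 0: leading byte 0xD8 = 11011000 → 2-byte char #1 = D8 A3.
Offset 2: leading byte 0xF4 = 11110100 → 4-byte char #2 = F4 87 9D 9A.
Offset 6: leading byte 0xE2 = 11100010 → 3-byte char #3 = E2 86 BA.
Offset 9: leading byte 0xE3 = 11100011 → 3-byte char #4 = E3 81 BD.
Offset 12: leading byte 0xC6 = 11000110 → 2-byte char #5 = C6 9D.
Offset 14: leading byte 0xF3 = 11110011 → 4-byte char #6 = F3 BD 88 B6.
Leading byte 0xF3 = 11110011 matches 11110xxx → 4-byte sequence.
Byte 1: 0xF3 = 11110011, payload 011 (3 bits).
Byte 2: 0xBD = 10111101 (10xxxxxx ✓), payload 111101.
Byte 3: 0x88 = 10001000 (10xxxxxx ✓), payload 001000.
Byte 4: 0xB6 = 10110110 (10xxxxxx ✓), payload 110110.
Concatenate: 011111101001000110110 = 0xFD236 (21 bits → U+FD236).

U+FD236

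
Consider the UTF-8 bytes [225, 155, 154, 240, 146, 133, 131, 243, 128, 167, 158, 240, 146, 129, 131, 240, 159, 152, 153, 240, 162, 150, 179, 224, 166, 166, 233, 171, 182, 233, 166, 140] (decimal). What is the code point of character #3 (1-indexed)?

Offset 0: leading byte 0xE1 = 11100001 → 3-byte char #1 = E1 9B 9A.
Offset 3: leading byte 0xF0 = 11110000 → 4-byte char #2 = F0 92 85 83.
Offset 7: leading byte 0xF3 = 11110011 → 4-byte char #3 = F3 80 A7 9E.
Leading byte 0xF3 = 11110011 matches 11110xxx → 4-byte sequence.
Byte 1: 0xF3 = 11110011, payload 011 (3 bits).
Byte 2: 0x80 = 10000000 (10xxxxxx ✓), payload 000000.
Byte 3: 0xA7 = 10100111 (10xxxxxx ✓), payload 100111.
Byte 4: 0x9E = 10011110 (10xxxxxx ✓), payload 011110.
Concatenate: 011000000100111011110 = 0xC09DE (21 bits → U+C09DE).

U+C09DE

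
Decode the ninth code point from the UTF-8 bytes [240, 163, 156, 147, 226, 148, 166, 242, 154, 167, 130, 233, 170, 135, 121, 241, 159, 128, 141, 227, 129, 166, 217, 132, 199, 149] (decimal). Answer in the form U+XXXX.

Offset 0: leading byte 0xF0 = 11110000 → 4-byte char #1 = F0 A3 9C 93.
Offset 4: leading byte 0xE2 = 11100010 → 3-byte char #2 = E2 94 A6.
Offset 7: leading byte 0xF2 = 11110010 → 4-byte char #3 = F2 9A A7 82.
Offset 11: leading byte 0xE9 = 11101001 → 3-byte char #4 = E9 AA 87.
Offset 14: leading byte 0x79 = 01111001 → 1-byte char #5 = 79.
Offset 15: leading byte 0xF1 = 11110001 → 4-byte char #6 = F1 9F 80 8D.
Offset 19: leading byte 0xE3 = 11100011 → 3-byte char #7 = E3 81 A6.
Offset 22: leading byte 0xD9 = 11011001 → 2-byte char #8 = D9 84.
Offset 24: leading byte 0xC7 = 11000111 → 2-byte char #9 = C7 95.
Leading byte 0xC7 = 11000111 matches 110xxxxx → 2-byte sequence.
Byte 1: 0xC7 = 11000111, payload 00111 (5 bits).
Byte 2: 0x95 = 10010101 (10xxxxxx ✓), payload 010101.
Concatenate: 00111010101 = 0x1D5 (11 bits → U+01D5).

U+01D5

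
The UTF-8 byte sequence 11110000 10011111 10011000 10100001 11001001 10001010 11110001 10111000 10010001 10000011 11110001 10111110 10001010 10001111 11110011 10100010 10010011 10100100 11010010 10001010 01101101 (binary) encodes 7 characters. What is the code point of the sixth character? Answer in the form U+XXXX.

Offset 0: leading byte 0xF0 = 11110000 → 4-byte char #1 = F0 9F 98 A1.
Offset 4: leading byte 0xC9 = 11001001 → 2-byte char #2 = C9 8A.
Offset 6: leading byte 0xF1 = 11110001 → 4-byte char #3 = F1 B8 91 83.
Offset 10: leading byte 0xF1 = 11110001 → 4-byte char #4 = F1 BE 8A 8F.
Offset 14: leading byte 0xF3 = 11110011 → 4-byte char #5 = F3 A2 93 A4.
Offset 18: leading byte 0xD2 = 11010010 → 2-byte char #6 = D2 8A.
Leading byte 0xD2 = 11010010 matches 110xxxxx → 2-byte sequence.
Byte 1: 0xD2 = 11010010, payload 10010 (5 bits).
Byte 2: 0x8A = 10001010 (10xxxxxx ✓), payload 001010.
Concatenate: 10010001010 = 0x48A (11 bits → U+048A).

U+048A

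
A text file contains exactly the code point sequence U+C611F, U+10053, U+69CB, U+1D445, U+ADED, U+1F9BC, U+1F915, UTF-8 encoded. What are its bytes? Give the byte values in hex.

U+C611F: 4-byte form → F3 86 84 9F.
U+10053: 4-byte form → F0 90 81 93.
U+69CB: 3-byte form → E6 A7 8B.
U+1D445: 4-byte form → F0 9D 91 85.
U+ADED: 3-byte form → EA B7 AD.
U+1F9BC: 4-byte form → F0 9F A6 BC.
U+1F915: 4-byte form → F0 9F A4 95.
Concatenated (26 bytes): F3 86 84 9F F0 90 81 93 E6 A7 8B F0 9D 91 85 EA B7 AD F0 9F A6 BC F0 9F A4 95.

F3 86 84 9F F0 90 81 93 E6 A7 8B F0 9D 91 85 EA B7 AD F0 9F A6 BC F0 9F A4 95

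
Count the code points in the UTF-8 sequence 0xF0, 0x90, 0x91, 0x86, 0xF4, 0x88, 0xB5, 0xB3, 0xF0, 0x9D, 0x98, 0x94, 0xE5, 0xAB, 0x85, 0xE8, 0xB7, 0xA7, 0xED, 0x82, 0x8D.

Byte at offset 0: 0xF0 = 11110000 → 4-byte char (#1). Advance 4.
Byte at offset 4: 0xF4 = 11110100 → 4-byte char (#2). Advance 4.
Byte at offset 8: 0xF0 = 11110000 → 4-byte char (#3). Advance 4.
Byte at offset 12: 0xE5 = 11100101 → 3-byte char (#4). Advance 3.
Byte at offset 15: 0xE8 = 11101000 → 3-byte char (#5). Advance 3.
Byte at offset 18: 0xED = 11101101 → 3-byte char (#6). Advance 3.
Reached end at offset 21 after 6 code points.

6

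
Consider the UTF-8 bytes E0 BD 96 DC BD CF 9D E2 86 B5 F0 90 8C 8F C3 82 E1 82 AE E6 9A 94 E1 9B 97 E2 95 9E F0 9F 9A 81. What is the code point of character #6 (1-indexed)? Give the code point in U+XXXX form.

Offset 0: leading byte 0xE0 = 11100000 → 3-byte char #1 = E0 BD 96.
Offset 3: leading byte 0xDC = 11011100 → 2-byte char #2 = DC BD.
Offset 5: leading byte 0xCF = 11001111 → 2-byte char #3 = CF 9D.
Offset 7: leading byte 0xE2 = 11100010 → 3-byte char #4 = E2 86 B5.
Offset 10: leading byte 0xF0 = 11110000 → 4-byte char #5 = F0 90 8C 8F.
Offset 14: leading byte 0xC3 = 11000011 → 2-byte char #6 = C3 82.
Leading byte 0xC3 = 11000011 matches 110xxxxx → 2-byte sequence.
Byte 1: 0xC3 = 11000011, payload 00011 (5 bits).
Byte 2: 0x82 = 10000010 (10xxxxxx ✓), payload 000010.
Concatenate: 00011000010 = 0xC2 (11 bits → U+00C2).

U+00C2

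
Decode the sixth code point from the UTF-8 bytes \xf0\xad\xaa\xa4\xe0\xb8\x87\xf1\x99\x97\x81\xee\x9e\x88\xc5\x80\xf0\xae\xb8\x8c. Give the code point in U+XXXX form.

Offset 0: leading byte 0xF0 = 11110000 → 4-byte char #1 = F0 AD AA A4.
Offset 4: leading byte 0xE0 = 11100000 → 3-byte char #2 = E0 B8 87.
Offset 7: leading byte 0xF1 = 11110001 → 4-byte char #3 = F1 99 97 81.
Offset 11: leading byte 0xEE = 11101110 → 3-byte char #4 = EE 9E 88.
Offset 14: leading byte 0xC5 = 11000101 → 2-byte char #5 = C5 80.
Offset 16: leading byte 0xF0 = 11110000 → 4-byte char #6 = F0 AE B8 8C.
Leading byte 0xF0 = 11110000 matches 11110xxx → 4-byte sequence.
Byte 1: 0xF0 = 11110000, payload 000 (3 bits).
Byte 2: 0xAE = 10101110 (10xxxxxx ✓), payload 101110.
Byte 3: 0xB8 = 10111000 (10xxxxxx ✓), payload 111000.
Byte 4: 0x8C = 10001100 (10xxxxxx ✓), payload 001100.
Concatenate: 000101110111000001100 = 0x2EE0C (21 bits → U+2EE0C).

U+2EE0C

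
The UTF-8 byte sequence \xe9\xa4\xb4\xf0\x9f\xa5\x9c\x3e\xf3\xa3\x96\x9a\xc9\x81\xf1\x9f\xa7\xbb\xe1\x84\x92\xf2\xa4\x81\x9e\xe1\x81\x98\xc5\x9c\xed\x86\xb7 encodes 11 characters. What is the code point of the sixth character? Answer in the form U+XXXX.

Offset 0: leading byte 0xE9 = 11101001 → 3-byte char #1 = E9 A4 B4.
Offset 3: leading byte 0xF0 = 11110000 → 4-byte char #2 = F0 9F A5 9C.
Offset 7: leading byte 0x3E = 00111110 → 1-byte char #3 = 3E.
Offset 8: leading byte 0xF3 = 11110011 → 4-byte char #4 = F3 A3 96 9A.
Offset 12: leading byte 0xC9 = 11001001 → 2-byte char #5 = C9 81.
Offset 14: leading byte 0xF1 = 11110001 → 4-byte char #6 = F1 9F A7 BB.
Leading byte 0xF1 = 11110001 matches 11110xxx → 4-byte sequence.
Byte 1: 0xF1 = 11110001, payload 001 (3 bits).
Byte 2: 0x9F = 10011111 (10xxxxxx ✓), payload 011111.
Byte 3: 0xA7 = 10100111 (10xxxxxx ✓), payload 100111.
Byte 4: 0xBB = 10111011 (10xxxxxx ✓), payload 111011.
Concatenate: 001011111100111111011 = 0x5F9FB (21 bits → U+5F9FB).

U+5F9FB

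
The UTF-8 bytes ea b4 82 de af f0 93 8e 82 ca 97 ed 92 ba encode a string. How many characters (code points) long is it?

Byte at offset 0: 0xEA = 11101010 → 3-byte char (#1). Advance 3.
Byte at offset 3: 0xDE = 11011110 → 2-byte char (#2). Advance 2.
Byte at offset 5: 0xF0 = 11110000 → 4-byte char (#3). Advance 4.
Byte at offset 9: 0xCA = 11001010 → 2-byte char (#4). Advance 2.
Byte at offset 11: 0xED = 11101101 → 3-byte char (#5). Advance 3.
Reached end at offset 14 after 5 code points.

5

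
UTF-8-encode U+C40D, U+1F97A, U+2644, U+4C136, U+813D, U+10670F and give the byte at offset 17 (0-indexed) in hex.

0xF4

U+C40D → 3-byte form EC 90 8D at offsets 0–2.
U+1F97A → 4-byte form F0 9F A5 BA at offsets 3–6.
U+2644 → 3-byte form E2 99 84 at offsets 7–9.
U+4C136 → 4-byte form F1 8C 84 B6 at offsets 10–13.
U+813D → 3-byte form E8 84 BD at offsets 14–16.
U+10670F → 4-byte form F4 86 9C 8F at offsets 17–20.
Offset 17 falls in char 6's range; it's byte 1 of F4 86 9C 8F = 0xF4.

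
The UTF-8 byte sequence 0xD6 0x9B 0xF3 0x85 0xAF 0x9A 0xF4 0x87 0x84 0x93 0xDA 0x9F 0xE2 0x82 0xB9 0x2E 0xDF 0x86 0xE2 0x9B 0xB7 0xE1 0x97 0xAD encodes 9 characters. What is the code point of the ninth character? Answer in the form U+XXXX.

U+15ED

Offset 0: leading byte 0xD6 = 11010110 → 2-byte char #1 = D6 9B.
Offset 2: leading byte 0xF3 = 11110011 → 4-byte char #2 = F3 85 AF 9A.
Offset 6: leading byte 0xF4 = 11110100 → 4-byte char #3 = F4 87 84 93.
Offset 10: leading byte 0xDA = 11011010 → 2-byte char #4 = DA 9F.
Offset 12: leading byte 0xE2 = 11100010 → 3-byte char #5 = E2 82 B9.
Offset 15: leading byte 0x2E = 00101110 → 1-byte char #6 = 2E.
Offset 16: leading byte 0xDF = 11011111 → 2-byte char #7 = DF 86.
Offset 18: leading byte 0xE2 = 11100010 → 3-byte char #8 = E2 9B B7.
Offset 21: leading byte 0xE1 = 11100001 → 3-byte char #9 = E1 97 AD.
Leading byte 0xE1 = 11100001 matches 1110xxxx → 3-byte sequence.
Byte 1: 0xE1 = 11100001, payload 0001 (4 bits).
Byte 2: 0x97 = 10010111 (10xxxxxx ✓), payload 010111.
Byte 3: 0xAD = 10101101 (10xxxxxx ✓), payload 101101.
Concatenate: 0001010111101101 = 0x15ED (16 bits → U+15ED).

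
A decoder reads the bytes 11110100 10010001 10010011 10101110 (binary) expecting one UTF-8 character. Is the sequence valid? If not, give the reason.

invalid (encodes a value above U+10FFFF)

Leading byte 0xF4 = 11110100 → 4-byte form.
Payload = 0x1114EE, which exceeds U+10FFFF, the maximum Unicode code point. (Leading bytes F5–FF, or F4 followed by ≥ 0x90, are invalid.)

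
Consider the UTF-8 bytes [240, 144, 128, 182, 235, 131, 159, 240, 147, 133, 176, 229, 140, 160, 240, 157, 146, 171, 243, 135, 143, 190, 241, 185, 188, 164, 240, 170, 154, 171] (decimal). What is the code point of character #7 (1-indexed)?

Offset 0: leading byte 0xF0 = 11110000 → 4-byte char #1 = F0 90 80 B6.
Offset 4: leading byte 0xEB = 11101011 → 3-byte char #2 = EB 83 9F.
Offset 7: leading byte 0xF0 = 11110000 → 4-byte char #3 = F0 93 85 B0.
Offset 11: leading byte 0xE5 = 11100101 → 3-byte char #4 = E5 8C A0.
Offset 14: leading byte 0xF0 = 11110000 → 4-byte char #5 = F0 9D 92 AB.
Offset 18: leading byte 0xF3 = 11110011 → 4-byte char #6 = F3 87 8F BE.
Offset 22: leading byte 0xF1 = 11110001 → 4-byte char #7 = F1 B9 BC A4.
Leading byte 0xF1 = 11110001 matches 11110xxx → 4-byte sequence.
Byte 1: 0xF1 = 11110001, payload 001 (3 bits).
Byte 2: 0xB9 = 10111001 (10xxxxxx ✓), payload 111001.
Byte 3: 0xBC = 10111100 (10xxxxxx ✓), payload 111100.
Byte 4: 0xA4 = 10100100 (10xxxxxx ✓), payload 100100.
Concatenate: 001111001111100100100 = 0x79F24 (21 bits → U+79F24).

U+79F24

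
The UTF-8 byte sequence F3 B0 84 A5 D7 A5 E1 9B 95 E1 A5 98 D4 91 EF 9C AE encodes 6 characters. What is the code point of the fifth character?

U+0511

Offset 0: leading byte 0xF3 = 11110011 → 4-byte char #1 = F3 B0 84 A5.
Offset 4: leading byte 0xD7 = 11010111 → 2-byte char #2 = D7 A5.
Offset 6: leading byte 0xE1 = 11100001 → 3-byte char #3 = E1 9B 95.
Offset 9: leading byte 0xE1 = 11100001 → 3-byte char #4 = E1 A5 98.
Offset 12: leading byte 0xD4 = 11010100 → 2-byte char #5 = D4 91.
Leading byte 0xD4 = 11010100 matches 110xxxxx → 2-byte sequence.
Byte 1: 0xD4 = 11010100, payload 10100 (5 bits).
Byte 2: 0x91 = 10010001 (10xxxxxx ✓), payload 010001.
Concatenate: 10100010001 = 0x511 (11 bits → U+0511).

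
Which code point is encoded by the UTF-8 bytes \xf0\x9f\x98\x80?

U+1F600

Leading byte 0xF0 = 11110000 matches 11110xxx → 4-byte sequence.
Byte 1: 0xF0 = 11110000, payload 000 (3 bits).
Byte 2: 0x9F = 10011111 (10xxxxxx ✓), payload 011111.
Byte 3: 0x98 = 10011000 (10xxxxxx ✓), payload 011000.
Byte 4: 0x80 = 10000000 (10xxxxxx ✓), payload 000000.
Concatenate: 000011111011000000000 = 0x1F600 (21 bits → U+1F600).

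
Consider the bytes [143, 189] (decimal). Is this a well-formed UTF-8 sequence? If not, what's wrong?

invalid (continuation byte with no leading byte)

Byte 0x8F = 10001111 has the form 10xxxxxx — a continuation byte — but there is no preceding leading byte.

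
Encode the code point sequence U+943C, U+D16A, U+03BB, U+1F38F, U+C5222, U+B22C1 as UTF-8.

E9 90 BC ED 85 AA CE BB F0 9F 8E 8F F3 85 88 A2 F2 B2 8B 81

U+943C: 3-byte form → E9 90 BC.
U+D16A: 3-byte form → ED 85 AA.
U+03BB: 2-byte form → CE BB.
U+1F38F: 4-byte form → F0 9F 8E 8F.
U+C5222: 4-byte form → F3 85 88 A2.
U+B22C1: 4-byte form → F2 B2 8B 81.
Concatenated (20 bytes): E9 90 BC ED 85 AA CE BB F0 9F 8E 8F F3 85 88 A2 F2 B2 8B 81.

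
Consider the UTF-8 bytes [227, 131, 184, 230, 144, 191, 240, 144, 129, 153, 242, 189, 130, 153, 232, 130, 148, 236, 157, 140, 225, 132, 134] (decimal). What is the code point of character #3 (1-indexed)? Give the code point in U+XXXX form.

U+10059

Offset 0: leading byte 0xE3 = 11100011 → 3-byte char #1 = E3 83 B8.
Offset 3: leading byte 0xE6 = 11100110 → 3-byte char #2 = E6 90 BF.
Offset 6: leading byte 0xF0 = 11110000 → 4-byte char #3 = F0 90 81 99.
Leading byte 0xF0 = 11110000 matches 11110xxx → 4-byte sequence.
Byte 1: 0xF0 = 11110000, payload 000 (3 bits).
Byte 2: 0x90 = 10010000 (10xxxxxx ✓), payload 010000.
Byte 3: 0x81 = 10000001 (10xxxxxx ✓), payload 000001.
Byte 4: 0x99 = 10011001 (10xxxxxx ✓), payload 011001.
Concatenate: 000010000000001011001 = 0x10059 (21 bits → U+10059).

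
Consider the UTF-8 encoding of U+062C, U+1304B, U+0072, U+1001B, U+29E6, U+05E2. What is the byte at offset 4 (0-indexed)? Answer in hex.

U+062C → 2-byte form D8 AC at offsets 0–1.
U+1304B → 4-byte form F0 93 81 8B at offsets 2–5.
Offset 4 falls in char 2's range; it's byte 3 of F0 93 81 8B = 0x81.

0x81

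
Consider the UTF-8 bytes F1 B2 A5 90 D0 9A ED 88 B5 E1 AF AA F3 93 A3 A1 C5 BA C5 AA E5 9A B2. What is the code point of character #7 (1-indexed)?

U+016A

Offset 0: leading byte 0xF1 = 11110001 → 4-byte char #1 = F1 B2 A5 90.
Offset 4: leading byte 0xD0 = 11010000 → 2-byte char #2 = D0 9A.
Offset 6: leading byte 0xED = 11101101 → 3-byte char #3 = ED 88 B5.
Offset 9: leading byte 0xE1 = 11100001 → 3-byte char #4 = E1 AF AA.
Offset 12: leading byte 0xF3 = 11110011 → 4-byte char #5 = F3 93 A3 A1.
Offset 16: leading byte 0xC5 = 11000101 → 2-byte char #6 = C5 BA.
Offset 18: leading byte 0xC5 = 11000101 → 2-byte char #7 = C5 AA.
Leading byte 0xC5 = 11000101 matches 110xxxxx → 2-byte sequence.
Byte 1: 0xC5 = 11000101, payload 00101 (5 bits).
Byte 2: 0xAA = 10101010 (10xxxxxx ✓), payload 101010.
Concatenate: 00101101010 = 0x16A (11 bits → U+016A).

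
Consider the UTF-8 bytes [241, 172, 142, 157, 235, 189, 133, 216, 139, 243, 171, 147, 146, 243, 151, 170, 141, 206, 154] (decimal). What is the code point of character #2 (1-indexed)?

U+BF45

Offset 0: leading byte 0xF1 = 11110001 → 4-byte char #1 = F1 AC 8E 9D.
Offset 4: leading byte 0xEB = 11101011 → 3-byte char #2 = EB BD 85.
Leading byte 0xEB = 11101011 matches 1110xxxx → 3-byte sequence.
Byte 1: 0xEB = 11101011, payload 1011 (4 bits).
Byte 2: 0xBD = 10111101 (10xxxxxx ✓), payload 111101.
Byte 3: 0x85 = 10000101 (10xxxxxx ✓), payload 000101.
Concatenate: 1011111101000101 = 0xBF45 (16 bits → U+BF45).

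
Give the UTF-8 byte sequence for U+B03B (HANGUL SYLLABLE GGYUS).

U+B03B = 0xB03B = 45115 decimal. In range U+0800–U+FFFF → 3-byte form: 1110xxxx 10xxxxxx 10xxxxxx.
Binary (16 bits): 1011000000111011.
Split 4+6+6: 1011 | 000000 | 111011.
Byte 1: 11101011 = 0xEB.
Byte 2: 10000000 = 0x80.
Byte 3: 10111011 = 0xBB.

EB 80 BB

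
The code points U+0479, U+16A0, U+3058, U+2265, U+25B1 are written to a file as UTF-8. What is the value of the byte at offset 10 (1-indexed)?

0x89

1-indexed offset 10 is 0-indexed offset 9.
U+0479 → 2-byte form D1 B9 at offsets 0–1.
U+16A0 → 3-byte form E1 9A A0 at offsets 2–4.
U+3058 → 3-byte form E3 81 98 at offsets 5–7.
U+2265 → 3-byte form E2 89 A5 at offsets 8–10.
Offset 9 falls in char 4's range; it's byte 2 of E2 89 A5 = 0x89.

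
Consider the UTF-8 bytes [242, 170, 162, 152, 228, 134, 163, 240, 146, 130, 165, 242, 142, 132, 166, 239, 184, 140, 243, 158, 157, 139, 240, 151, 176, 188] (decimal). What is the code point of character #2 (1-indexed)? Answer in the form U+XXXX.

U+41A3

Offset 0: leading byte 0xF2 = 11110010 → 4-byte char #1 = F2 AA A2 98.
Offset 4: leading byte 0xE4 = 11100100 → 3-byte char #2 = E4 86 A3.
Leading byte 0xE4 = 11100100 matches 1110xxxx → 3-byte sequence.
Byte 1: 0xE4 = 11100100, payload 0100 (4 bits).
Byte 2: 0x86 = 10000110 (10xxxxxx ✓), payload 000110.
Byte 3: 0xA3 = 10100011 (10xxxxxx ✓), payload 100011.
Concatenate: 0100000110100011 = 0x41A3 (16 bits → U+41A3).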